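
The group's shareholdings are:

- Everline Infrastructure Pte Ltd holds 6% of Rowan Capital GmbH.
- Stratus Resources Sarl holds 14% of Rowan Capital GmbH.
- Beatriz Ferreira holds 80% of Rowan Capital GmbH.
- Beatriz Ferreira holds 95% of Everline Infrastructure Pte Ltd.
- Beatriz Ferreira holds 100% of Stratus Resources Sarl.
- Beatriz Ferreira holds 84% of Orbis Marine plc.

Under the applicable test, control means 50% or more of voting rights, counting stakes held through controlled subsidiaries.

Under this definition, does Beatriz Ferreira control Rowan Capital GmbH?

Yes

Beatriz holds 95% of Everline, so Beatriz controls Everline.
Beatriz holds 100% of Stratus, so Beatriz controls Stratus.
Beatriz and Stratus and Everline together hold 80% + 14% + 6% = 100% of Rowan, so Beatriz controls Rowan.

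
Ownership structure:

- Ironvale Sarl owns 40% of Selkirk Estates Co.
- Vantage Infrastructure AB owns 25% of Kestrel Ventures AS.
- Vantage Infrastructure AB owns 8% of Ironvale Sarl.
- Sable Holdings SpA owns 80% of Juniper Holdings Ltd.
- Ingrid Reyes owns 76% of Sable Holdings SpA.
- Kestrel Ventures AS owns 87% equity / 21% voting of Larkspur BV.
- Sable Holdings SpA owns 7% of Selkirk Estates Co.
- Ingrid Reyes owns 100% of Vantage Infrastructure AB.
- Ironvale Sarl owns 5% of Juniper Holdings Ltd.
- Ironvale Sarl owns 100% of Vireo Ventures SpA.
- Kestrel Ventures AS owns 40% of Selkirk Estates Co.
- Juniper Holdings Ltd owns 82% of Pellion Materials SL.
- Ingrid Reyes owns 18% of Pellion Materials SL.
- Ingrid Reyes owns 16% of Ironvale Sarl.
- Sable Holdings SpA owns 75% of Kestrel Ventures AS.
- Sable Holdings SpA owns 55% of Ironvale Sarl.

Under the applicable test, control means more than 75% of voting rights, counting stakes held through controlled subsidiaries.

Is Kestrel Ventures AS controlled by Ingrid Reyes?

Ingrid holds 100% of Vantage, so Ingrid controls Vantage.
Ingrid holds 76% of Sable, so Ingrid controls Sable.
Sable and Vantage together hold 75% + 25% = 100% of Kestrel, so Ingrid controls Kestrel.

Yes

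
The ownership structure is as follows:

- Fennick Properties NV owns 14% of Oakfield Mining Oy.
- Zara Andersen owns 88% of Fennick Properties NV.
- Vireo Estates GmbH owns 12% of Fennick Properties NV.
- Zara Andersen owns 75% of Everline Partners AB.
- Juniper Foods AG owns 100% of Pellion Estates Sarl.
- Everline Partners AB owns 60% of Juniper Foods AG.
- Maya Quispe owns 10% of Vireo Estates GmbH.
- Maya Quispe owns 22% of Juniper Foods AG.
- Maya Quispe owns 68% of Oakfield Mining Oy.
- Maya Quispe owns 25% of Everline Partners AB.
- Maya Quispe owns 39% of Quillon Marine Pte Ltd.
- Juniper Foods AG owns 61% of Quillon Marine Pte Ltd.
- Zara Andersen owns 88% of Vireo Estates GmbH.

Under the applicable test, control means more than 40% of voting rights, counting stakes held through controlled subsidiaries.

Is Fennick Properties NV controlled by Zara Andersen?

Yes

Zara holds 88% of Vireo, so Zara controls Vireo.
Vireo and Zara together hold 12% + 88% = 100% of Fennick, so Zara controls Fennick.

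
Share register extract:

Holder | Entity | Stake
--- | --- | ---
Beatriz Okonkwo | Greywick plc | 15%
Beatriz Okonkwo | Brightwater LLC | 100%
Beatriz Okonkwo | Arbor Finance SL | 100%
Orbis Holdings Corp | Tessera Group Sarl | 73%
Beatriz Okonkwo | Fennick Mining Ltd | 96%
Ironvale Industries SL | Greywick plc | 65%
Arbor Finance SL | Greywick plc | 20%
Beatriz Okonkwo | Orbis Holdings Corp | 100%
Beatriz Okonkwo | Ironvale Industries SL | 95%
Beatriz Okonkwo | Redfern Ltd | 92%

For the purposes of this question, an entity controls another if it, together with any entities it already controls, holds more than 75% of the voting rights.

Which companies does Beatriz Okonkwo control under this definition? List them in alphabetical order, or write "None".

Arbor Finance SL, Brightwater LLC, Fennick Mining Ltd, Greywick plc, Ironvale Industries SL, Orbis Holdings Corp, Redfern Ltd

Beatriz holds 100% of Arbor, so Beatriz controls Arbor.
Beatriz holds 95% of Ironvale, so Beatriz controls Ironvale.
Beatriz holds 96% of Fennick, so Beatriz controls Fennick.
Beatriz holds 100% of Orbis, so Beatriz controls Orbis.
Arbor and Beatriz and Ironvale together hold 20% + 15% + 65% = 100% of Greywick, so Beatriz controls Greywick.
Beatriz holds 92% of Redfern, so Beatriz controls Redfern.
Beatriz holds 100% of Brightwater, so Beatriz controls Brightwater.
No other company's threshold is met.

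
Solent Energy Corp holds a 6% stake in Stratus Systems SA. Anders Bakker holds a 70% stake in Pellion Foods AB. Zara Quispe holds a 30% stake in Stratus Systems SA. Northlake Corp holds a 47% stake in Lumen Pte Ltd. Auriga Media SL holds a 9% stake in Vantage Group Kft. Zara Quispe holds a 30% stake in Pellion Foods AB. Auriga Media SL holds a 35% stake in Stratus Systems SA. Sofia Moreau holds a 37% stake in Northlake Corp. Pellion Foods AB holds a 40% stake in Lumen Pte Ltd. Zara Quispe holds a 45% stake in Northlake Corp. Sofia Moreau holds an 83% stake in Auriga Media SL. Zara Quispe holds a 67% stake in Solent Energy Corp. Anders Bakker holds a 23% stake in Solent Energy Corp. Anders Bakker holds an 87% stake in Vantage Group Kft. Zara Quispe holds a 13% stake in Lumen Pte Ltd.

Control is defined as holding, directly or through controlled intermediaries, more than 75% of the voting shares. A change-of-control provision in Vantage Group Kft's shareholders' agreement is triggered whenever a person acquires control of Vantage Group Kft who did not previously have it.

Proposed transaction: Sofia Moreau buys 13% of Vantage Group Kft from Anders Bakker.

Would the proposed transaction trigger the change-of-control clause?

No

The purchase adds only to Sofia's holdings (Anders's stake shrinks), so Sofia is the only person who could newly come to control Vantage.
Sofia holds 83% of Auriga, so Sofia controls Auriga.
In Vantage, Sofia's side holds only 9%, not > 75%.
So before the transaction, Sofia does not control Vantage.
After the purchase, Sofia holds 13% of Vantage directly, and Anders's stake falls to 74%.
After the transaction, Sofia's side holds 9% + 13% = 22% of Vantage, not > 75%, so Sofia still does not control Vantage.
No new person acquires control, so the clause is not triggered.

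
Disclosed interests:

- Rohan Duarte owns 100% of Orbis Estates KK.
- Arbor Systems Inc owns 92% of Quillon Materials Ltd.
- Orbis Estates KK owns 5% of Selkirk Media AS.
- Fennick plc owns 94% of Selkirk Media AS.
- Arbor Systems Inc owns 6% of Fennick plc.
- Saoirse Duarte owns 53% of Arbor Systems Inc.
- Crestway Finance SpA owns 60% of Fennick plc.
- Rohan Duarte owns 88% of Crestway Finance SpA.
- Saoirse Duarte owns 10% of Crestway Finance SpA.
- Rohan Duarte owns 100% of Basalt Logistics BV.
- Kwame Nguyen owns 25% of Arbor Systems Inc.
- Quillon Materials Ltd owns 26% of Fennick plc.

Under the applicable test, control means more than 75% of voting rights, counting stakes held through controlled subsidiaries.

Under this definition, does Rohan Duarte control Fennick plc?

No

Rohan holds 88% of Crestway, so Rohan controls Crestway.
Rohan holds 100% of Orbis, so Rohan controls Orbis.
Rohan holds 100% of Basalt, so Rohan controls Basalt.
In Fennick, Rohan's side holds only 60%, not > 75%.
So Rohan does not control Fennick.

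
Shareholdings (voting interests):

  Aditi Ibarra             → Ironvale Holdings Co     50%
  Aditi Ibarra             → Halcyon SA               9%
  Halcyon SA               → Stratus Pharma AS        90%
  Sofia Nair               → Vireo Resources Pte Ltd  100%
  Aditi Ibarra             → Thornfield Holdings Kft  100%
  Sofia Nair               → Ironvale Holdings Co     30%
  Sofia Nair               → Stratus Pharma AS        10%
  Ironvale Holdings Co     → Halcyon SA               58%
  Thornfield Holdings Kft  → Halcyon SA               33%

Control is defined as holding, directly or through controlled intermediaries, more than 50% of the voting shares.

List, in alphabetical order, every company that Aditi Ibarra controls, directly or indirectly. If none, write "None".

Aditi holds 100% of Thornfield, so Aditi controls Thornfield.
No other company's threshold is met.

Thornfield Holdings Kft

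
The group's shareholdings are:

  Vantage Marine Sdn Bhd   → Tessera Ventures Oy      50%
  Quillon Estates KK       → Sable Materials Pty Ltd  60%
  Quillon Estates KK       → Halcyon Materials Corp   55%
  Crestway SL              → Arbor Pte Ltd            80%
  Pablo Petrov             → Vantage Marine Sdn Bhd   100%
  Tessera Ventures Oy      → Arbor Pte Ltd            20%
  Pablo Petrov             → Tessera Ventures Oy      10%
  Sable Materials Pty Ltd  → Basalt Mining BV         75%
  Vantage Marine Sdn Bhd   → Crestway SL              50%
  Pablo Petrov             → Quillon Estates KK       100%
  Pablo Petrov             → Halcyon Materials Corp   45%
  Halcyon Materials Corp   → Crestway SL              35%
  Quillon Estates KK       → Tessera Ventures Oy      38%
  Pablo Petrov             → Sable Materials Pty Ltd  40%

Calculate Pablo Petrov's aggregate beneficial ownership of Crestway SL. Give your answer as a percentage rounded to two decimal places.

Pablo reaches Crestway along 3 paths.
Via Vantage: 100% × 50% = 50%.
Via Halcyon: 45% × 35% = 15.75%.
Via Quillon → Halcyon: 100% × 55% × 35% = 19.25%.
Total: 50% + 15.75% + 19.25% = 85%.
Rounded: 85.00%.

85.00%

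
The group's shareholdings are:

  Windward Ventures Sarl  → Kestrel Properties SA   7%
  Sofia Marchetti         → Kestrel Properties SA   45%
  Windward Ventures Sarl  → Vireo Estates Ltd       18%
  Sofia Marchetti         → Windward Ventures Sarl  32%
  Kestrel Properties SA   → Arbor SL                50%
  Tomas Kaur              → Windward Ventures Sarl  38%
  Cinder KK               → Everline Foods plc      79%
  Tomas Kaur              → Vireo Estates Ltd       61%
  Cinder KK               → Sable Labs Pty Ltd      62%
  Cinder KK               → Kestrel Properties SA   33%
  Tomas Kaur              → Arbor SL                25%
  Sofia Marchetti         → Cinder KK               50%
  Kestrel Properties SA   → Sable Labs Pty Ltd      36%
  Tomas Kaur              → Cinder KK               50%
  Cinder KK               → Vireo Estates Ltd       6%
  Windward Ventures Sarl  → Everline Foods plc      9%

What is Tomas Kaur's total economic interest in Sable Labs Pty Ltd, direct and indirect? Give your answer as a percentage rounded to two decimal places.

37.90%

Tomas reaches Sable along 3 paths.
Via Cinder → Kestrel: 50% × 33% × 36% = 5.94%.
Via Windward → Kestrel: 38% × 7% × 36% = 0.9576%.
Via Cinder: 50% × 62% = 31%.
Total: 5.94% + 0.9576% + 31% = 37.8976%.
Rounded: 37.90%.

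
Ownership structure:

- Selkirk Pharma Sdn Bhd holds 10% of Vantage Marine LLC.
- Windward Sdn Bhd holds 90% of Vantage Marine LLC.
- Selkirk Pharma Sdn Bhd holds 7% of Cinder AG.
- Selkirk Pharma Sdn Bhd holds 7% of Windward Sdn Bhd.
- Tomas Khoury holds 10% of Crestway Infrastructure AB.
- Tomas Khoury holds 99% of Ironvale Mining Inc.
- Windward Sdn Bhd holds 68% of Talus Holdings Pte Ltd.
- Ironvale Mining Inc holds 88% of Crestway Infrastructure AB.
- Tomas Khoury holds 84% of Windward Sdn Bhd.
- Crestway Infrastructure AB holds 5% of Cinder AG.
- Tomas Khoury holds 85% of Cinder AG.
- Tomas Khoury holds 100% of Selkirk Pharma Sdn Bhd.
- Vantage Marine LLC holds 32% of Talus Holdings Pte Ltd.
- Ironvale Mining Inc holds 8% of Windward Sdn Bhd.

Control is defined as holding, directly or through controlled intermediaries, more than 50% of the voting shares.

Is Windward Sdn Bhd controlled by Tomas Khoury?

Yes

Tomas holds 99% of Ironvale, so Tomas controls Ironvale.
Tomas holds 100% of Selkirk, so Tomas controls Selkirk.
Ironvale and Tomas and Selkirk together hold 8% + 84% + 7% = 99% of Windward, so Tomas controls Windward.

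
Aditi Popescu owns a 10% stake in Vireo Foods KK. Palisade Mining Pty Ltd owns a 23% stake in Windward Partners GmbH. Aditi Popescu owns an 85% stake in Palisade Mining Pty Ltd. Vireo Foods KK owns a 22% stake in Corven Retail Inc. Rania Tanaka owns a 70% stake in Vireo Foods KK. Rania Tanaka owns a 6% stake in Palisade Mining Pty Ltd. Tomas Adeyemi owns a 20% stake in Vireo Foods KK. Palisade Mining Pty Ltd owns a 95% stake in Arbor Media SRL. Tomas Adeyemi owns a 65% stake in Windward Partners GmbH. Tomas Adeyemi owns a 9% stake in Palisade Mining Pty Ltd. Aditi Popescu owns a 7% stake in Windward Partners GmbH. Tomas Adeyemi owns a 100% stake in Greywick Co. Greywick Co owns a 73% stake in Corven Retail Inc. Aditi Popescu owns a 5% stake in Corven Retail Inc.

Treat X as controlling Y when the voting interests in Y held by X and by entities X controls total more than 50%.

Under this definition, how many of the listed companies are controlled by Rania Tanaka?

Rania holds 70% of Vireo, so Rania controls Vireo.
No other company's threshold is met.
Rania controls 1 company.

1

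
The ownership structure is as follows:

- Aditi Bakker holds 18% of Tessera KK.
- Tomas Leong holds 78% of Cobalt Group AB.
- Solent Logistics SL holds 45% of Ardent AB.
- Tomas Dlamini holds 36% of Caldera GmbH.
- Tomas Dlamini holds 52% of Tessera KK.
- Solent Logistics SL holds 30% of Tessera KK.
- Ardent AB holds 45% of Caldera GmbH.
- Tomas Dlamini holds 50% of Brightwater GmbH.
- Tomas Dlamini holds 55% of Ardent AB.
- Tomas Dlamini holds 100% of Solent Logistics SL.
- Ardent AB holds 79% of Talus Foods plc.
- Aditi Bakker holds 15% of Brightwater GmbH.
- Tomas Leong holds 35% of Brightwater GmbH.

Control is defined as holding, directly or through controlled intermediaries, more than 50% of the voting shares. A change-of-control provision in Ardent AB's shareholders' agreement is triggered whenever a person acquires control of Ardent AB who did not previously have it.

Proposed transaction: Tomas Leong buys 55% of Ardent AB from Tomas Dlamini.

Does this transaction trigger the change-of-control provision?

Yes

The purchase adds only to Tomas Leong's holdings (Tomas Dlamini's stake shrinks), so Tomas Leong is the only person who could newly come to control Ardent.
Tomas Leong holds 78% of Cobalt, so Tomas Leong controls Cobalt.
Neither Tomas Leong nor any entity Tomas Leong controls holds any voting interest in Ardent.
So before the transaction, Tomas Leong does not control Ardent.
After the purchase, Tomas Leong holds 55% of Ardent directly, and Tomas Dlamini's stake falls to 0%.
Tomas Leong holds 55% of Ardent, so Tomas Leong controls Ardent.
Tomas Leong did not control Ardent before and does after, so the clause is triggered.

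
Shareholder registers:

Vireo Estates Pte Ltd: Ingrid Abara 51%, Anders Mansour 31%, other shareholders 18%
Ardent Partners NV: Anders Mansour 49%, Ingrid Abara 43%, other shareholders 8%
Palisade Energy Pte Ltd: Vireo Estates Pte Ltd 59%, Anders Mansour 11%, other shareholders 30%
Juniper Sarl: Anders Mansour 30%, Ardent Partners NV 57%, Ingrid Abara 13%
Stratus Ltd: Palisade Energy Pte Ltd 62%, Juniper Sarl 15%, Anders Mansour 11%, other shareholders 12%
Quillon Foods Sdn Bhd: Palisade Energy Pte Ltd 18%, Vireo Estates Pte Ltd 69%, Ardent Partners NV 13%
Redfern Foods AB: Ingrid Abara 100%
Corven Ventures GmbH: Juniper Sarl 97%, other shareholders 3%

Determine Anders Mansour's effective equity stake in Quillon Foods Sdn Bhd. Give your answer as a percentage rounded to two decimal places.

Anders reaches Quillon along 4 paths.
Via Vireo → Palisade: 31% × 59% × 18% = 3.2922%.
Via Palisade: 11% × 18% = 1.98%.
Via Vireo: 31% × 69% = 21.39%.
Via Ardent: 49% × 13% = 6.37%.
Total: 3.2922% + 1.98% + 21.39% + 6.37% = 33.0322%.
Rounded: 33.03%.

33.03%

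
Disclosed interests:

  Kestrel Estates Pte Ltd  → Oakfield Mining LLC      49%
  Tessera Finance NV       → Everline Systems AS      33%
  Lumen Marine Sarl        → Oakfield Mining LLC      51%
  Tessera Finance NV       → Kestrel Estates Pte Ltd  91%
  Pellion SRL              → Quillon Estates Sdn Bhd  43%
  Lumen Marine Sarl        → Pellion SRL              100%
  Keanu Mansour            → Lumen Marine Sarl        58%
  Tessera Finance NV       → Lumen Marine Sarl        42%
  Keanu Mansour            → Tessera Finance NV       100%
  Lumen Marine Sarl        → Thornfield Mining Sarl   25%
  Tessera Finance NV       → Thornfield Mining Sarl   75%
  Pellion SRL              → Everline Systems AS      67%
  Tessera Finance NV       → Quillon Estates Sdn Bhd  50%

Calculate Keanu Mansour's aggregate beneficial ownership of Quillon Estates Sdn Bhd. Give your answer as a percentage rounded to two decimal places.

93.00%

Keanu reaches Quillon along 3 paths.
Via Tessera → Lumen → Pellion: 100% × 42% × 100% × 43% = 18.06%.
Via Lumen → Pellion: 58% × 100% × 43% = 24.94%.
Via Tessera: 100% × 50% = 50%.
Total: 18.06% + 24.94% + 50% = 93%.
Rounded: 93.00%.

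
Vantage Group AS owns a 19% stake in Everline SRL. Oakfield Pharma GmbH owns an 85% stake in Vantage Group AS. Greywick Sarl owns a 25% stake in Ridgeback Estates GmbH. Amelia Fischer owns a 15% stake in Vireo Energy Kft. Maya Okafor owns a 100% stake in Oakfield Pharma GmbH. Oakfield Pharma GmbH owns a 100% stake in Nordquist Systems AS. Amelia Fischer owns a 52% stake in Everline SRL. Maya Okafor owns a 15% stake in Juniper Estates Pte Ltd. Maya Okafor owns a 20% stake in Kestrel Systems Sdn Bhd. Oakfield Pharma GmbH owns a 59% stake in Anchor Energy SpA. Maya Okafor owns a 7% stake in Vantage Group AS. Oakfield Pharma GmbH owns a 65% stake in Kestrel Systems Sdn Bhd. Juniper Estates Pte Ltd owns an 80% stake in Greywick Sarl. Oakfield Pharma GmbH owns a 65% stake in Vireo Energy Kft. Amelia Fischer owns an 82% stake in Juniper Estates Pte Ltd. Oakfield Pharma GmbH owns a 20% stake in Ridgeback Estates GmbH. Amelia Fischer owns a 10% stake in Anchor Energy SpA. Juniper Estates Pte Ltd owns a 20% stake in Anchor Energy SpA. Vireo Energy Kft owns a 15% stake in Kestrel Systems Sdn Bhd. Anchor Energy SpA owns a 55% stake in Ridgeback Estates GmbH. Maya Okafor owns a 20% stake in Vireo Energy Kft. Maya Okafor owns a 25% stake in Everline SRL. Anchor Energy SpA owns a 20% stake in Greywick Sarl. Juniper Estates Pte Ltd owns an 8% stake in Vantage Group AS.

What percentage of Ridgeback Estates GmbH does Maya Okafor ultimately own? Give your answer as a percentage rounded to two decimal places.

60.20%

Maya reaches Ridgeback along 6 paths.
Via Oakfield → Anchor: 100% × 59% × 55% = 32.45%.
Via Juniper → Anchor: 15% × 20% × 55% = 1.65%.
Via Oakfield: 100% × 20% = 20%.
Via Juniper → Greywick: 15% × 80% × 25% = 3%.
Via Oakfield → Anchor → Greywick: 100% × 59% × 20% × 25% = 2.95%.
Via Juniper → Anchor → Greywick: 15% × 20% × 20% × 25% = 0.15%.
Total: 32.45% + 1.65% + 20% + 3% + 2.95% + 0.15% = 60.2%.
Rounded: 60.20%.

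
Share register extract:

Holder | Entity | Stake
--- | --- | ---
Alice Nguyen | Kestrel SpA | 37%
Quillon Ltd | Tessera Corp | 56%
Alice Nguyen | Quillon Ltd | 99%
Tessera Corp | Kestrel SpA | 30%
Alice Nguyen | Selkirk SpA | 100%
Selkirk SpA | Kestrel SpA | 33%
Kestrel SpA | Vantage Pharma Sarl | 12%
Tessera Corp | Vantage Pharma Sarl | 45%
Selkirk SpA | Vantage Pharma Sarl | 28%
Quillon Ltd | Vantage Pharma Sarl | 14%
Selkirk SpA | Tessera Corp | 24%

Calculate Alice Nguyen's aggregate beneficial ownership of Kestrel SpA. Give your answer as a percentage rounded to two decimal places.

93.83%

Alice reaches Kestrel along 4 paths.
Direct stake: 37% = 37%.
Via Quillon → Tessera: 99% × 56% × 30% = 16.632%.
Via Selkirk → Tessera: 100% × 24% × 30% = 7.2%.
Via Selkirk: 100% × 33% = 33%.
Total: 37% + 16.632% + 7.2% + 33% = 93.832%.
Rounded: 93.83%.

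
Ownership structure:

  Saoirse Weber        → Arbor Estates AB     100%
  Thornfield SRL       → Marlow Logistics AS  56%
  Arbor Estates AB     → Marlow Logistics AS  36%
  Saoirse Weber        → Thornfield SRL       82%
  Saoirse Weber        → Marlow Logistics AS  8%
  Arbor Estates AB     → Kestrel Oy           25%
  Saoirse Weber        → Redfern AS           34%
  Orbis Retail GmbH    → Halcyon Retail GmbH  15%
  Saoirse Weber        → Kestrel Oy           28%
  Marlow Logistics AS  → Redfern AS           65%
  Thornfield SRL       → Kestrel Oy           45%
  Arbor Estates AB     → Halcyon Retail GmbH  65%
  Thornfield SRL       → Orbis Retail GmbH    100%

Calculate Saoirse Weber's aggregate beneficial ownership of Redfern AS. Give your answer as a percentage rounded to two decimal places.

Saoirse reaches Redfern along 4 paths.
Via Thornfield → Marlow: 82% × 56% × 65% = 29.848%.
Via Marlow: 8% × 65% = 5.2%.
Via Arbor → Marlow: 100% × 36% × 65% = 23.4%.
Direct stake: 34% = 34%.
Total: 29.848% + 5.2% + 23.4% + 34% = 92.448%.
Rounded: 92.45%.

92.45%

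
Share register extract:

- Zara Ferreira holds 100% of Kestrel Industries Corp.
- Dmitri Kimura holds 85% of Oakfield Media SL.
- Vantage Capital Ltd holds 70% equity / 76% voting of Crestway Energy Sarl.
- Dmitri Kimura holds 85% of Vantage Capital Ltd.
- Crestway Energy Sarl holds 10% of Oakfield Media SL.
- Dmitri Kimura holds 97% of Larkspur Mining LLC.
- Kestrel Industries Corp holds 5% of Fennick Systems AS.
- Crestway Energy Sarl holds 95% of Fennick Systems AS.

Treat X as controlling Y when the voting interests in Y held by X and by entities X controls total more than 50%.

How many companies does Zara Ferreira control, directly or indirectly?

1

Zara holds 100% of Kestrel, so Zara controls Kestrel.
No other company's threshold is met.
Zara controls 1 company.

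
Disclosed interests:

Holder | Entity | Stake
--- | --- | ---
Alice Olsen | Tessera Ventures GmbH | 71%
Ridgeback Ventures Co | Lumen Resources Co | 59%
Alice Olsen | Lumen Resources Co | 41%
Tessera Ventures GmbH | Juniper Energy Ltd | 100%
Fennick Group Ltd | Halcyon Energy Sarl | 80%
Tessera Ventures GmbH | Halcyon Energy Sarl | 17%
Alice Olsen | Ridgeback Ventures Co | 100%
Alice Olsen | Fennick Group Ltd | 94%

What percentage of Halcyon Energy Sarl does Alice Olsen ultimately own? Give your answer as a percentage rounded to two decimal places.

Alice reaches Halcyon along 2 paths.
Via Fennick: 94% × 80% = 75.2%.
Via Tessera: 71% × 17% = 12.07%.
Total: 75.2% + 12.07% = 87.27%.

87.27%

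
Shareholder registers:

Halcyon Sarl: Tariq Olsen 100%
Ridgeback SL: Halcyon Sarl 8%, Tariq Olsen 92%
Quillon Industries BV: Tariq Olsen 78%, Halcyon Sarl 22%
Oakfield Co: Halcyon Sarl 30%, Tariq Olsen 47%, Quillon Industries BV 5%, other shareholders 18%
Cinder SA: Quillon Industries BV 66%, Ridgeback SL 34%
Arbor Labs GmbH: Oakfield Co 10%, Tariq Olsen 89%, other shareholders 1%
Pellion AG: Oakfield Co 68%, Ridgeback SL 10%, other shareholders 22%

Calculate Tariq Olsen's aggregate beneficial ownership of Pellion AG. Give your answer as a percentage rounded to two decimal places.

65.76%

Tariq reaches Pellion along 6 paths.
Via Halcyon → Oakfield: 100% × 30% × 68% = 20.4%.
Via Oakfield: 47% × 68% = 31.96%.
Via Quillon → Oakfield: 78% × 5% × 68% = 2.652%.
Via Halcyon → Quillon → Oakfield: 100% × 22% × 5% × 68% = 0.748%.
Via Halcyon → Ridgeback: 100% × 8% × 10% = 0.8%.
Via Ridgeback: 92% × 10% = 9.2%.
Total: 20.4% + 31.96% + 2.652% + 0.748% + 0.8% + 9.2% = 65.76%.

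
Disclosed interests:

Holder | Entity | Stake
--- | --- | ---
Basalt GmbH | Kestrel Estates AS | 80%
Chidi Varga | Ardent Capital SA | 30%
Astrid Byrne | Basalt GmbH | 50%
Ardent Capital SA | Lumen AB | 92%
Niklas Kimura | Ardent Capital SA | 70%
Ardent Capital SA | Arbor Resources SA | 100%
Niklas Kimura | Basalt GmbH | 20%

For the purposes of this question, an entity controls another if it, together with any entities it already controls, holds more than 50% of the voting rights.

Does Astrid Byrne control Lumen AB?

Astrid's largest direct stake is 50% in Basalt, which does not meet the threshold, so Astrid controls no company.
Neither Astrid nor any entity Astrid controls holds any voting interest in Lumen.
So Astrid does not control Lumen.

No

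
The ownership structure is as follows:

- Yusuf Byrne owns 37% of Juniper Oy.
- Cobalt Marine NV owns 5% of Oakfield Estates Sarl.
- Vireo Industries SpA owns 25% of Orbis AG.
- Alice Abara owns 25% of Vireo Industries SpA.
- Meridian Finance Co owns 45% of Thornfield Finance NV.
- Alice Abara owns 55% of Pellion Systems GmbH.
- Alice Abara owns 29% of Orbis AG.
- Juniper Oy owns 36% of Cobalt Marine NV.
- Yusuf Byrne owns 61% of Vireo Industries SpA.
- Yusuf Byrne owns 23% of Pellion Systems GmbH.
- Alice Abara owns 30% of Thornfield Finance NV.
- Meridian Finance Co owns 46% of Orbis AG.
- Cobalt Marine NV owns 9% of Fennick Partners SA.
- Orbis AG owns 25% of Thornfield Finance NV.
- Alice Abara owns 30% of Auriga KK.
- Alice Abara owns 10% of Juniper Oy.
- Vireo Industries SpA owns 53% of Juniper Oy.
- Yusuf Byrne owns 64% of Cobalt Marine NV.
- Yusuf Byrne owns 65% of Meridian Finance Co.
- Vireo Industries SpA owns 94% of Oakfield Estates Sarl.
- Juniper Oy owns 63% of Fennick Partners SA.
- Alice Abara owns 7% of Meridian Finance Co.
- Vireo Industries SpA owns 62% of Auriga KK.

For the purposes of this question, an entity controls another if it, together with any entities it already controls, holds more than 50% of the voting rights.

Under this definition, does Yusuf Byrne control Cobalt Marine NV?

Yes

Yusuf holds 61% of Vireo, so Yusuf controls Vireo.
Yusuf and Vireo together hold 37% + 53% = 90% of Juniper, so Yusuf controls Juniper.
Yusuf and Juniper together hold 64% + 36% = 100% of Cobalt, so Yusuf controls Cobalt.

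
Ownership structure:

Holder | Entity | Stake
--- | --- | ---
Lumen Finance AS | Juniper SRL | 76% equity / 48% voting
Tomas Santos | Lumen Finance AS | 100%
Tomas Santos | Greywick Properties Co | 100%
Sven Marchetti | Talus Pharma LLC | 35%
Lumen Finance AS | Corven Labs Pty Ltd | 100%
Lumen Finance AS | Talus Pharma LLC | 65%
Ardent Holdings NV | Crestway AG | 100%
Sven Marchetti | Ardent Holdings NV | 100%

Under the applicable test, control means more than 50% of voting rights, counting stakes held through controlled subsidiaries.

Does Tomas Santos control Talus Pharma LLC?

Yes

Tomas holds 100% of Lumen, so Tomas controls Lumen.
Lumen holds 65% of Talus, so Tomas controls Talus.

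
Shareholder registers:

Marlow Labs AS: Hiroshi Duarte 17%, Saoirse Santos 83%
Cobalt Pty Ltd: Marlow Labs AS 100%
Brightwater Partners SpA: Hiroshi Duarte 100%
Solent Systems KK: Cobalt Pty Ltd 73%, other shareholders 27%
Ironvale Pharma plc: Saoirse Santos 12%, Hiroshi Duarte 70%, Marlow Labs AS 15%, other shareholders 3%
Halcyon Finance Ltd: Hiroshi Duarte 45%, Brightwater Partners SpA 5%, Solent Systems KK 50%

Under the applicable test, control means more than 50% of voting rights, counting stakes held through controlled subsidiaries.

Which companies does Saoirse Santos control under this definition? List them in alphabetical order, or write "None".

Saoirse holds 83% of Marlow, so Saoirse controls Marlow.
Marlow holds 100% of Cobalt, so Saoirse controls Cobalt.
Cobalt holds 73% of Solent, so Saoirse controls Solent.
No other company's threshold is met.

Cobalt Pty Ltd, Marlow Labs AS, Solent Systems KK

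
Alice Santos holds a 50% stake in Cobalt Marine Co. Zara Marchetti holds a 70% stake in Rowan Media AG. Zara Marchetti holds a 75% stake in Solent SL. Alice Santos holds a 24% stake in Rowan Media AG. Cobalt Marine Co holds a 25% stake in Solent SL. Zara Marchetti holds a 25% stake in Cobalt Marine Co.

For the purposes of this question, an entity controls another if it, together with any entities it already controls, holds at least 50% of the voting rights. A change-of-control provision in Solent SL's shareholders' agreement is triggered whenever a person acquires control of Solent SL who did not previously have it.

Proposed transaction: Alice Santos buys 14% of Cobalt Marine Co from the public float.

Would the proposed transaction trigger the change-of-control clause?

No

The purchase changes only Alice's holdings, so Alice is the only person who could newly come to control Solent.
Alice holds 50% of Cobalt, so Alice controls Cobalt.
In Solent, Alice's side holds only 25%, not ≥ 50%.
So before the transaction, Alice does not control Solent.
After the purchase, Alice's direct stake in Cobalt rises to 50% + 14% = 64%.
Alice holds 64% of Cobalt, so Alice controls Cobalt.
After the transaction, Alice's side holds 25% of Solent, not ≥ 50%, so Alice still does not control Solent.
No new person acquires control, so the clause is not triggered.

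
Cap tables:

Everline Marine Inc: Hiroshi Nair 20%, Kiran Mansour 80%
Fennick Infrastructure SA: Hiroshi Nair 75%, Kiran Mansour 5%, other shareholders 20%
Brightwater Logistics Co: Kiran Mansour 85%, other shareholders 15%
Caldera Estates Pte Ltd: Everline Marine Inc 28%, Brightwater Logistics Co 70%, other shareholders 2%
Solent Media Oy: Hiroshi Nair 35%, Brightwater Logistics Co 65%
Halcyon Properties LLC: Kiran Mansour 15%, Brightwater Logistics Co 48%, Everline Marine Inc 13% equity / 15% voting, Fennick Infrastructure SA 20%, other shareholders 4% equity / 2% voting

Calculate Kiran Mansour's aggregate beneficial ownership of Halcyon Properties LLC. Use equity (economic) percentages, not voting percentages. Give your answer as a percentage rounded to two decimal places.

67.20%

Kiran reaches Halcyon along 4 paths.
Direct stake: 15% = 15%.
Via Brightwater: 85% × 48% = 40.8%.
Via Everline: 80% × 13% = 10.4%.
Via Fennick: 5% × 20% = 1%.
Total: 15% + 40.8% + 10.4% + 1% = 67.2%.
Rounded: 67.20%.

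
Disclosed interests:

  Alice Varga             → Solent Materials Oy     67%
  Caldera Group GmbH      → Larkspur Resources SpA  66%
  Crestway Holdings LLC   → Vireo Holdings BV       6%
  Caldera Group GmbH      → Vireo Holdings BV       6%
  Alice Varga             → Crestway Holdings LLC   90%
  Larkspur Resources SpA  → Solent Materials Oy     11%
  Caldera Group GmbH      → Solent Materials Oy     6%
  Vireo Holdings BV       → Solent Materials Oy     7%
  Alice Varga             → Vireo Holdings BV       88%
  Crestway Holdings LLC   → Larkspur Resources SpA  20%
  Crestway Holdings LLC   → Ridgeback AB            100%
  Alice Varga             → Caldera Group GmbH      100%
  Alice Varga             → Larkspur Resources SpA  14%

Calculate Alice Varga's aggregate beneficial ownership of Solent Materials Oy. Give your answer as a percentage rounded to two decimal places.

Alice reaches Solent along 8 paths.
Via Vireo: 88% × 7% = 6.16%.
Via Caldera → Vireo: 100% × 6% × 7% = 0.42%.
Via Crestway → Vireo: 90% × 6% × 7% = 0.378%.
Direct stake: 67% = 67%.
Via Caldera: 100% × 6% = 6%.
Via Larkspur: 14% × 11% = 1.54%.
Via Crestway → Larkspur: 90% × 20% × 11% = 1.98%.
Via Caldera → Larkspur: 100% × 66% × 11% = 7.26%.
Total: 6.16% + 0.42% + 0.378% + 67% + 6% + 1.54% + 1.98% + 7.26% = 90.738%.
Rounded: 90.74%.

90.74%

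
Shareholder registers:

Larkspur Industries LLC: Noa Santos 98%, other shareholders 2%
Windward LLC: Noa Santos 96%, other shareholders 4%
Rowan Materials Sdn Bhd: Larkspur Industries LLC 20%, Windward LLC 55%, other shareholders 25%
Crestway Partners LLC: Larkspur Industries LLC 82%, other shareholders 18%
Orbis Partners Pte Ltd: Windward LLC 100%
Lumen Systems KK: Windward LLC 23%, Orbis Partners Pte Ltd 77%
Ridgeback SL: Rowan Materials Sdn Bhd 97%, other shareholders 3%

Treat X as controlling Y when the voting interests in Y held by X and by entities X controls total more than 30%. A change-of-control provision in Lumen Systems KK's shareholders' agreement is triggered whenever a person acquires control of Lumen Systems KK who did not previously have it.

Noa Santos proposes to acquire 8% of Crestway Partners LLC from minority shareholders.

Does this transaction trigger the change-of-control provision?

No

The purchase changes only Noa's holdings, so Noa is the only person who could newly come to control Lumen.
Noa holds 96% of Windward, so Noa controls Windward.
Windward holds 100% of Orbis, so Noa controls Orbis.
Windward and Orbis together hold 23% + 77% = 100% of Lumen, so Noa controls Lumen.
So Noa already controls Lumen before the transaction.
After the purchase, Noa holds 8% of Crestway directly.
Noa controlled Lumen already, so this is not a new person acquiring control; every other person's position is unchanged or reduced.
No new person acquires control, so the clause is not triggered.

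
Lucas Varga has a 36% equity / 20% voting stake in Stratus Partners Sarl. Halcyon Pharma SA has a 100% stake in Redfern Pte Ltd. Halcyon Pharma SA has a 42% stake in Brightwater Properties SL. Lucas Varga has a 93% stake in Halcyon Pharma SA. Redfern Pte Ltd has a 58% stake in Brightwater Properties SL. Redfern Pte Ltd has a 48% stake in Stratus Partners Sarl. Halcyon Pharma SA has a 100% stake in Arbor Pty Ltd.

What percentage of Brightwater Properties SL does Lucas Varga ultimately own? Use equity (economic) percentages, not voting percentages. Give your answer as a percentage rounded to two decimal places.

93.00%

Lucas reaches Brightwater along 2 paths.
Via Halcyon: 93% × 42% = 39.06%.
Via Halcyon → Redfern: 93% × 100% × 58% = 53.94%.
Total: 39.06% + 53.94% = 93%.
Rounded: 93.00%.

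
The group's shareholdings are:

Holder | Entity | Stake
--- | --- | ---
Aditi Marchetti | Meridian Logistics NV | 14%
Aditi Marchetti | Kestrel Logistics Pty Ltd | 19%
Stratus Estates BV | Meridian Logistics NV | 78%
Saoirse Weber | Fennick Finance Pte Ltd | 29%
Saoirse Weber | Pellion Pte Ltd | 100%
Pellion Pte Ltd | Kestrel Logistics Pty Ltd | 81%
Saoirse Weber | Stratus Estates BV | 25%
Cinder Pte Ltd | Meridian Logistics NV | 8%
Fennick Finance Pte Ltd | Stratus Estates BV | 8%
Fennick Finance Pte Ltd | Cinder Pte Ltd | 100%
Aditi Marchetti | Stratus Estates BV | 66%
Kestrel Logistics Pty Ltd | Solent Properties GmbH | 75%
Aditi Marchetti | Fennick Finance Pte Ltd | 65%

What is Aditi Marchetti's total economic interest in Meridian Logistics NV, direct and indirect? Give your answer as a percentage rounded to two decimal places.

Aditi reaches Meridian along 4 paths.
Via Stratus: 66% × 78% = 51.48%.
Via Fennick → Stratus: 65% × 8% × 78% = 4.056%.
Via Fennick → Cinder: 65% × 100% × 8% = 5.2%.
Direct stake: 14% = 14%.
Total: 51.48% + 4.056% + 5.2% + 14% = 74.736%.
Rounded: 74.74%.

74.74%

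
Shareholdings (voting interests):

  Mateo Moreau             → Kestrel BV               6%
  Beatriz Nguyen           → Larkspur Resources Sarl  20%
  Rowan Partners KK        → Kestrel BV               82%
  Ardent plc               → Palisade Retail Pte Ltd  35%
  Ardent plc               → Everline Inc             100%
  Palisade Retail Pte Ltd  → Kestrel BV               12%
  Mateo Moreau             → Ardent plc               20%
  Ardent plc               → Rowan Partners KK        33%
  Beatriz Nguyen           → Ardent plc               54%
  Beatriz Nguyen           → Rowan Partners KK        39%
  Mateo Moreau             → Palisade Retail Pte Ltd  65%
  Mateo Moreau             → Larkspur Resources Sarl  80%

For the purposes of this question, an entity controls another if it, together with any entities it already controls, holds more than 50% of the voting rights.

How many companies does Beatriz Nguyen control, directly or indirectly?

4

Beatriz holds 54% of Ardent, so Beatriz controls Ardent.
Beatriz and Ardent together hold 39% + 33% = 72% of Rowan, so Beatriz controls Rowan.
Ardent holds 100% of Everline, so Beatriz controls Everline.
Rowan holds 82% of Kestrel, so Beatriz controls Kestrel.
No other company's threshold is met.
Beatriz controls 4 companies.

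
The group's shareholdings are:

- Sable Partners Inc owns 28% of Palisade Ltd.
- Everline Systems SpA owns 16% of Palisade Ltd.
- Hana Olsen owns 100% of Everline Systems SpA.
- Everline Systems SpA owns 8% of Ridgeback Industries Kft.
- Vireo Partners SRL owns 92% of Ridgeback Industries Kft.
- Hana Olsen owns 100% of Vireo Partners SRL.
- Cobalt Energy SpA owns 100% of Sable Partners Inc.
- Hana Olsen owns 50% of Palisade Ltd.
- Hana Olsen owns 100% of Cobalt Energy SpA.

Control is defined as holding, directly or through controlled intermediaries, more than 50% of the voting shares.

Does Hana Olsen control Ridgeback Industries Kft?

Hana holds 100% of Everline, so Hana controls Everline.
Hana holds 100% of Vireo, so Hana controls Vireo.
Everline and Vireo together hold 8% + 92% = 100% of Ridgeback, so Hana controls Ridgeback.

Yes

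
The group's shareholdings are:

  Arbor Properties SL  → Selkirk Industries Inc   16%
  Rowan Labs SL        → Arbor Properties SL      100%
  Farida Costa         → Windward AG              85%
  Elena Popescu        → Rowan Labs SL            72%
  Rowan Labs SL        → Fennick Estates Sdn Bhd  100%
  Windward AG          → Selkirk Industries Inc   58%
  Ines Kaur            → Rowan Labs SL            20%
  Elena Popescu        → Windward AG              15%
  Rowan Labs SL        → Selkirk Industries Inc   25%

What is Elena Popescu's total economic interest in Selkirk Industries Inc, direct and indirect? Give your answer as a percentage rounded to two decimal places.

Elena reaches Selkirk along 3 paths.
Via Windward: 15% × 58% = 8.7%.
Via Rowan → Arbor: 72% × 100% × 16% = 11.52%.
Via Rowan: 72% × 25% = 18%.
Total: 8.7% + 11.52% + 18% = 38.22%.

38.22%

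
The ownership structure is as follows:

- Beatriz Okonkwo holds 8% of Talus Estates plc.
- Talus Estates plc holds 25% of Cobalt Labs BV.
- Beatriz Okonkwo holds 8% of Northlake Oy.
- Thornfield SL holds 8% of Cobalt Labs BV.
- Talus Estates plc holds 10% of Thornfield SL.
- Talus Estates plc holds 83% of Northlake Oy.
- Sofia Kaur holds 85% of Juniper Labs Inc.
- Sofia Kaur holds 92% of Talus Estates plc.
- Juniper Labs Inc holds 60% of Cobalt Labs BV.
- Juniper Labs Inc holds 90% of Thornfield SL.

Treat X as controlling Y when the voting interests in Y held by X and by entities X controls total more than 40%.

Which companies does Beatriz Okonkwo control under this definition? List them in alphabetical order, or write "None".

None

Beatriz's largest direct stake is 8% in Talus, which does not meet the threshold.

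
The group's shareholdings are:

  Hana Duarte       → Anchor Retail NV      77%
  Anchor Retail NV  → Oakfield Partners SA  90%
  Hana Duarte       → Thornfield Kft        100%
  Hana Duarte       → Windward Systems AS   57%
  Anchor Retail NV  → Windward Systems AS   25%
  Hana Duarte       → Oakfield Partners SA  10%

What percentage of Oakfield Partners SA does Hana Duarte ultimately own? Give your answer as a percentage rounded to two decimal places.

Hana reaches Oakfield along 2 paths.
Via Anchor: 77% × 90% = 69.3%.
Direct stake: 10% = 10%.
Total: 69.3% + 10% = 79.3%.
Rounded: 79.30%.

79.30%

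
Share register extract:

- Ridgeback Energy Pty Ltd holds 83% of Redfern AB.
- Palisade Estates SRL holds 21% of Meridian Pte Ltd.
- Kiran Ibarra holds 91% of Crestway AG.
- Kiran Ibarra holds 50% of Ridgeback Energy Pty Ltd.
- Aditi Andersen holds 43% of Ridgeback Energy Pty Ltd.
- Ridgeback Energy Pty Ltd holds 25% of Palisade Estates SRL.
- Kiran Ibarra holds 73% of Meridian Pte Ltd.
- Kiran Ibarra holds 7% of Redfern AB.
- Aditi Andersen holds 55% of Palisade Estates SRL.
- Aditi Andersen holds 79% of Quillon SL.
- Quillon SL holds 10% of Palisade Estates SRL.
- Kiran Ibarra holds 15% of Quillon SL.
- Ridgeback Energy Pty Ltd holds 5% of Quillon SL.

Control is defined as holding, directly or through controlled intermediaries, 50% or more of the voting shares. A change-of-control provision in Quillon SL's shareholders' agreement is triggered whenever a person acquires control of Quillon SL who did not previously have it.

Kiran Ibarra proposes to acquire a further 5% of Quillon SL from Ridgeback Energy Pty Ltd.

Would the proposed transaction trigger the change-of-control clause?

No

The purchase adds only to Kiran's holdings (Ridgeback's stake shrinks), so Kiran is the only person who could newly come to control Quillon.
Kiran holds 50% of Ridgeback, so Kiran controls Ridgeback.
Kiran holds 91% of Crestway, so Kiran controls Crestway.
Ridgeback and Kiran together hold 83% + 7% = 90% of Redfern, so Kiran controls Redfern.
Kiran holds 73% of Meridian, so Kiran controls Meridian.
In Quillon, Kiran's side holds only 15% + 5% = 20%, not ≥ 50%.
So before the transaction, Kiran does not control Quillon.
After the purchase, Kiran's direct stake in Quillon rises to 15% + 5% = 20%, and Ridgeback's stake falls to 0%.
After the transaction, Kiran's side holds 20% of Quillon, not ≥ 50%, so Kiran still does not control Quillon.
No new person acquires control, so the clause is not triggered.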